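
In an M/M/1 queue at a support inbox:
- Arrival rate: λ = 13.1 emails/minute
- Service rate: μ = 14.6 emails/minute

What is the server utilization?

Server utilization: ρ = λ/μ
ρ = 13.1/14.6 = 0.8973
The server is busy 89.73% of the time.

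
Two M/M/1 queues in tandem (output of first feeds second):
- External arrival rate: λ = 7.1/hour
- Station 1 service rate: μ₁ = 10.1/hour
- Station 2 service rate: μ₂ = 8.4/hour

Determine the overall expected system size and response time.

By Jackson's theorem, each station behaves as independent M/M/1.
Station 1: ρ₁ = 7.1/10.1 = 0.7030, L₁ = ρ₁/(1-ρ₁) = λ/(μ₁-λ) = 7.1/3.00 = 2.3667
Station 2: ρ₂ = 7.1/8.4 = 0.8452, L₂ = ρ₂/(1-ρ₂) = λ/(μ₂-λ) = 7.1/1.30 = 5.4615
Total: L = L₁ + L₂ = 2.3667 + 5.4615 = 7.8282
W = L/λ = 7.8282/7.1 = 1.1026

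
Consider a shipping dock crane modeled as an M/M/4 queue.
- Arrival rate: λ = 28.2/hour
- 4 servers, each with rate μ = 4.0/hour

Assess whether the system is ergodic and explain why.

Stability requires ρ = λ/(cμ) < 1
ρ = 28.2/(4 × 4.0) = 28.2/16.00 = 1.7625
Since 1.7625 ≥ 1, the system is UNSTABLE.
Need c > λ/μ = 28.2/4.0 = 7.05.
Minimum servers needed: c = 8.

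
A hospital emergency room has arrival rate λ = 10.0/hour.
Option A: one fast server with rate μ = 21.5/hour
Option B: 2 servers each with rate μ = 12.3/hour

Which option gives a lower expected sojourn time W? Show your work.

Option A: single server μ = 21.5 (M/M/1)
  ρ_A = 10.0/21.5 = 0.4651
  W_A = 1/(μ-λ) = 1/(21.5-10.0) = 1/11.50 = 0.08696

Option B: 2 servers μ = 12.3 (M/M/2)
  ρ_B = λ/(cμ) = 10.0/(2×12.3) = 0.4065
  Offered load a = λ/μ = cρ = 10.0/12.3 = 0.8130
  P₀ = [ Σₙ₌₀^1 aⁿ/n! + a^2/(2!(1-ρ)) ]⁻¹
  Σ = a^0/0! + a^1/1! = 1.0000 + 0.8130 = 1.8130
  a^2/(2!(1-ρ)) = 0.6610/(2 × 0.5935) = 0.5569
  P₀ = 1/(1.8130 + 0.5569) = 0.4220
  Lq = P₀·a^2·ρ / (2!(1-ρ)²) = 0.42197 × 0.66098 × 0.40650 / (2 × 0.35224) = 0.1609
  Wq_B = Lq/λ = 0.1609/10.0 = 0.01609
  W_B = Wq_B + 1/μ = 0.01609 + 0.08130 = 0.09739

Since W_A = 0.08696 < W_B = 0.09739, Option A (single fast server) has the shorter time in system.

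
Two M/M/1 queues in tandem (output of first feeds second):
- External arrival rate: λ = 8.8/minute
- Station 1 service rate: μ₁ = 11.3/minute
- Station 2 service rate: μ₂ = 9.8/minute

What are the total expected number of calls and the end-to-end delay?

By Jackson's theorem, each station behaves as independent M/M/1.
Station 1: ρ₁ = 8.8/11.3 = 0.7788, L₁ = ρ₁/(1-ρ₁) = λ/(μ₁-λ) = 8.8/2.50 = 3.5200
Station 2: ρ₂ = 8.8/9.8 = 0.8980, L₂ = ρ₂/(1-ρ₂) = λ/(μ₂-λ) = 8.8/1.00 = 8.8000
Total: L = L₁ + L₂ = 3.5200 + 8.8000 = 12.3200
W = L/λ = 12.3200/8.8 = 1.4000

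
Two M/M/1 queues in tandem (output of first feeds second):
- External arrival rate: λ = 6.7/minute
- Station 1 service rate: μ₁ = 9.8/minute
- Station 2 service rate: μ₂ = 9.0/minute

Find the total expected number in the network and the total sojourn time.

By Jackson's theorem, each station behaves as independent M/M/1.
Station 1: ρ₁ = 6.7/9.8 = 0.6837, L₁ = ρ₁/(1-ρ₁) = λ/(μ₁-λ) = 6.7/3.10 = 2.1613
Station 2: ρ₂ = 6.7/9.0 = 0.7444, L₂ = ρ₂/(1-ρ₂) = λ/(μ₂-λ) = 6.7/2.30 = 2.9130
Total: L = L₁ + L₂ = 2.1613 + 2.9130 = 5.0743
W = L/λ = 5.0743/6.7 = 0.7574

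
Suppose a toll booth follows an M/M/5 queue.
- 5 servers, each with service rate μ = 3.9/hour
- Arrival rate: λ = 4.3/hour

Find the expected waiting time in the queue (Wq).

Traffic intensity: ρ = λ/(cμ) = 4.3/(5×3.9) = 0.2205
Since ρ = 0.2205 < 1, system is stable.
Offered load a = λ/μ = cρ = 4.3/3.9 = 1.1026
P₀ = [ Σₙ₌₀^4 aⁿ/n! + a^5/(5!(1-ρ)) ]⁻¹
Σ = a^0/0! + a^1/1! + a^2/2! + a^3/3! + a^4/4! = 1.0000 + 1.1026 + 0.6078 + 0.2234 + 0.06157 = 2.9954
a^5/(5!(1-ρ)) = 1.6294/(120 × 0.7795) = 0.01742
P₀ = 1/(2.9954 + 0.01742) = 0.3319
Lq = P₀·a^5·ρ / (5!(1-ρ)²) = 0.33192 × 1.6294 × 0.22051 / (120 × 0.60760) = 0.001636
Wq = Lq/λ = 0.0016356/4.3 = 0.0003804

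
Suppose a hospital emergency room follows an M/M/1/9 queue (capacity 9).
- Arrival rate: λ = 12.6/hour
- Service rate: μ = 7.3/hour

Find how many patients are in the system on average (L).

ρ = λ/μ = 12.6/7.3 = 1.7260
P₀ = (1-ρ)/(1-ρ^(K+1)) = (1-1.7260)/(1-1.7260^10) = -0.7260/-233.6432 = 0.003107
P_K = P₀×ρ^K = 0.003107 × 1.7260^9 = 0.003107 × 135.9462 = 0.4224
L = ρ[1 - (K+1)ρ^K + Kρ^(K+1)] / [(1-ρ)(1-ρ^(K+1))]
L = 1.7260 × (1 - 10×135.9462 + 9×234.6432) / ((1 - 1.7260) × (1 - 234.6432)) = 7.6654 patients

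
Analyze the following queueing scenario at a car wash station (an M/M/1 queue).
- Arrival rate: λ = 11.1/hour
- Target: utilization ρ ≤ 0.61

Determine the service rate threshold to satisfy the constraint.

ρ = λ/μ, so μ = λ/ρ
μ ≥ 11.1/0.61 = 18.1967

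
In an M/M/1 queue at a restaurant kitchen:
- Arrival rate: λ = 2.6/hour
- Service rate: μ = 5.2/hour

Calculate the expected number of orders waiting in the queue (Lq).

ρ = λ/μ = 2.6/5.2 = 0.5000
For M/M/1: Lq = λ²/(μ(μ-λ))
Lq = 6.76/(5.2 × 2.60)
Lq = 0.5000 orders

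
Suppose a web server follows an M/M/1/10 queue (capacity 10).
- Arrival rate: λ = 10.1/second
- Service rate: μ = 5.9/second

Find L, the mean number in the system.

ρ = λ/μ = 10.1/5.9 = 1.7119
P₀ = (1-ρ)/(1-ρ^(K+1)) = (1-1.7119)/(1-1.7119^11) = -0.7119/-369.0516 = 0.001929
P_K = P₀×ρ^K = 0.001929 × 1.7119^10 = 0.001929 × 216.1643 = 0.4170
L = ρ[1 - (K+1)ρ^K + Kρ^(K+1)] / [(1-ρ)(1-ρ^(K+1))]
L = 1.7119 × (1 - 11×216.1643 + 10×370.0516) / ((1 - 1.7119) × (1 - 370.0516)) = 8.6251 requests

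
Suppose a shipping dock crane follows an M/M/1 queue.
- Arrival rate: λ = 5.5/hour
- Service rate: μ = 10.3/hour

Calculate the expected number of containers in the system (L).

ρ = λ/μ = 5.5/10.3 = 0.5340
For M/M/1: L = λ/(μ-λ)
L = 5.5/(10.3-5.5) = 5.5/4.80
L = 1.1458 containers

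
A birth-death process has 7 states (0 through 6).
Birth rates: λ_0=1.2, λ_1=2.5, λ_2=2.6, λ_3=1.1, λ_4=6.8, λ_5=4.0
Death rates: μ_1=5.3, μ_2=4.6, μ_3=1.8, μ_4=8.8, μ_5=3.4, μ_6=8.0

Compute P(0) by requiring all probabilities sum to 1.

Ratios P(n)/P(0) = (λ₀···λₙ₋₁)/(μ₁···μₙ):
P(1)/P(0) = (1.2)/(5.3) = 0.2264
P(2)/P(0) = (1.2×2.5)/(5.3×4.6) = 0.1231
P(3)/P(0) = (1.2×2.5×2.6)/(5.3×4.6×1.8) = 0.1777
P(4)/P(0) = (1.2×2.5×2.6×1.1)/(5.3×4.6×1.8×8.8) = 0.02222
P(5)/P(0) = (1.2×2.5×2.6×1.1×6.8)/(5.3×4.6×1.8×8.8×3.4) = 0.04444
P(6)/P(0) = (1.2×2.5×2.6×1.1×6.8×4.0)/(5.3×4.6×1.8×8.8×3.4×8.0) = 0.02222

Normalization: ∑ P(n) = 1
P(0) × (1.0000 + 0.2264 + 0.1231 + 0.1777 + 0.02222 + 0.04444 + 0.02222) = 1
P(0) × 1.6161 = 1
P(0) = 1/1.6161 = 0.6188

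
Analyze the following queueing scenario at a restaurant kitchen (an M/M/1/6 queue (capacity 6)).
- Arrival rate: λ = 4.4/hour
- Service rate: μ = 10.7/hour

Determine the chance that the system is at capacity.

ρ = λ/μ = 4.4/10.7 = 0.411215
P₀ = (1-ρ)/(1-ρ^(K+1)) = (1-0.411215)/(1-0.411215^7) = 0.5888/0.9980 = 0.5900
P_K = P₀×ρ^K = 0.5900 × 0.411215^6 = 0.5900 × 0.004835 = 0.002853
Blocking probability = 0.29%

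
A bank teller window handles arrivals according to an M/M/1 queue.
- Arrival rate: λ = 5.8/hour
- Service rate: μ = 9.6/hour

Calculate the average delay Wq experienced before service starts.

First, compute utilization: ρ = λ/μ = 5.8/9.6 = 0.6042
For M/M/1: Wq = λ/(μ(μ-λ))
Wq = 5.8/(9.6 × (9.6-5.8))
Wq = 5.8/(9.6 × 3.80)
Wq = 0.1590 hours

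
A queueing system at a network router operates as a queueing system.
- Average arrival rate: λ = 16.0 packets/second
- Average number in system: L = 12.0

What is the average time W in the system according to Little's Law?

Little's Law: L = λW, so W = L/λ
W = 12.0/16.0 = 0.7500 seconds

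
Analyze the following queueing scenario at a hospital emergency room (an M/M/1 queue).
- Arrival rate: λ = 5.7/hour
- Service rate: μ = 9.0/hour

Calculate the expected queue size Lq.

ρ = λ/μ = 5.7/9.0 = 0.6333
For M/M/1: Lq = λ²/(μ(μ-λ))
Lq = 32.49/(9.0 × 3.30)
Lq = 1.0939 patients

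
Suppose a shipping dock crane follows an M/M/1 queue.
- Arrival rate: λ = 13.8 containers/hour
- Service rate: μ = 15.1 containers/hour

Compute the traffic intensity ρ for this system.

Server utilization: ρ = λ/μ
ρ = 13.8/15.1 = 0.9139
The server is busy 91.39% of the time.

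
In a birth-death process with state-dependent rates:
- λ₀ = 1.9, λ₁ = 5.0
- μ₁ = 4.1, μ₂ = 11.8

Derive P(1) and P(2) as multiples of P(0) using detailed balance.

Balance equations:
State 0: λ₀P₀ = μ₁P₁ → P₁ = (λ₀/μ₁)P₀ = (1.9/4.1)P₀ = 0.4634P₀
State 1: P₂ = (λ₀λ₁)/(μ₁μ₂)P₀ = (1.9×5.0)/(4.1×11.8)P₀ = 0.1964P₀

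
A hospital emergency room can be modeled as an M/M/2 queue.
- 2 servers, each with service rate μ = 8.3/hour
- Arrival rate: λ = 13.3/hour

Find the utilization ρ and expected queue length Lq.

Traffic intensity: ρ = λ/(cμ) = 13.3/(2×8.3) = 0.8012
Since ρ = 0.8012 < 1, system is stable.
Offered load a = λ/μ = cρ = 13.3/8.3 = 1.6024
P₀ = [ Σₙ₌₀^1 aⁿ/n! + a^2/(2!(1-ρ)) ]⁻¹
Σ = a^0/0! + a^1/1! = 1.0000 + 1.6024 = 2.6024
a^2/(2!(1-ρ)) = 2.56772/(2 × 0.198795) = 6.4582
P₀ = 1/(2.6024 + 6.4582) = 0.1104
Lq = P₀·a^2·ρ / (2!(1-ρ)²) = 0.11037 × 2.5677 × 0.80120 / (2 × 0.039520) = 2.8727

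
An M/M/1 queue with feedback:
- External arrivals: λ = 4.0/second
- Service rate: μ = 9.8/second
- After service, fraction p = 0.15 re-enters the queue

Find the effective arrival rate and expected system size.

Effective arrival rate: λ_eff = λ/(1-p) = 4.0/(1-0.15) = 4.0/0.85 = 4.7059
ρ = λ_eff/μ = 4.7059/9.8 = 0.4802
L = ρ/(1-ρ) = 0.4802/(1-0.4802) = 0.9238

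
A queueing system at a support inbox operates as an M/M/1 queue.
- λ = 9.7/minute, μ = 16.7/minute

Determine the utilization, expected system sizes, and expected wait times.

Step 1: ρ = λ/μ = 9.7/16.7 = 0.5808
Step 2: L = λ/(μ-λ) = 9.7/7.00 = 1.3857
Step 3: Lq = λ²/(μ(μ-λ)) = 94.09/(16.7×7.00) = 0.8049
Step 4: W = 1/(μ-λ) = 1/7.00 = 0.14286
Step 5: Wq = λ/(μ(μ-λ)) = 9.7/(16.7×7.00) = 0.08298
Step 6: P(0) = 1-ρ = 0.4192
Verify: L = λW = 9.7×0.14286 = 1.3857 ✔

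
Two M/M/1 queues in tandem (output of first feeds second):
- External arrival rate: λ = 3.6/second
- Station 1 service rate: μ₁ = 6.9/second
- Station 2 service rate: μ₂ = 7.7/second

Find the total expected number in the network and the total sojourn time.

By Jackson's theorem, each station behaves as independent M/M/1.
Station 1: ρ₁ = 3.6/6.9 = 0.5217, L₁ = ρ₁/(1-ρ₁) = λ/(μ₁-λ) = 3.6/3.30 = 1.09091
Station 2: ρ₂ = 3.6/7.7 = 0.4675, L₂ = ρ₂/(1-ρ₂) = λ/(μ₂-λ) = 3.6/4.10 = 0.878049
Total: L = L₁ + L₂ = 1.09091 + 0.878049 = 1.9690
W = L/λ = 1.9690/3.6 = 0.5469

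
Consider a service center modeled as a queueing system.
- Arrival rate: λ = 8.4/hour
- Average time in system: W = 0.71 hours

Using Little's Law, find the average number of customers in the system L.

Little's Law: L = λW
L = 8.4 × 0.71 = 5.9640 customers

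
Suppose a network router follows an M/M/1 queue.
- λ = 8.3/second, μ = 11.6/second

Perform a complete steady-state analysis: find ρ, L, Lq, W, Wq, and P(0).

Step 1: ρ = λ/μ = 8.3/11.6 = 0.7155
Step 2: L = λ/(μ-λ) = 8.3/3.30 = 2.5152
Step 3: Lq = λ²/(μ(μ-λ)) = 68.89/(11.6×3.30) = 1.7996
Step 4: W = 1/(μ-λ) = 1/3.30 = 0.3030303
Step 5: Wq = λ/(μ(μ-λ)) = 8.3/(11.6×3.30) = 0.2168
Step 6: P(0) = 1-ρ = 0.2845
Verify: L = λW = 8.3×0.3030303 = 2.5152 ✔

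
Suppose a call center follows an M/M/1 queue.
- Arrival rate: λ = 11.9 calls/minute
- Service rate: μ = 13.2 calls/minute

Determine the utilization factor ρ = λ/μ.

Server utilization: ρ = λ/μ
ρ = 11.9/13.2 = 0.9015
The server is busy 90.15% of the time.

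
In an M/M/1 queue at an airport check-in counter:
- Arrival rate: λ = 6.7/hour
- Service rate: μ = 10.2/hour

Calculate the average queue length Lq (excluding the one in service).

ρ = λ/μ = 6.7/10.2 = 0.6569
For M/M/1: Lq = λ²/(μ(μ-λ))
Lq = 44.89/(10.2 × 3.50)
Lq = 1.2574 passengers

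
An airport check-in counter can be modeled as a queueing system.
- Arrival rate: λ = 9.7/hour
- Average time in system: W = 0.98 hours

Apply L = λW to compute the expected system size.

Little's Law: L = λW
L = 9.7 × 0.98 = 9.5060 passengers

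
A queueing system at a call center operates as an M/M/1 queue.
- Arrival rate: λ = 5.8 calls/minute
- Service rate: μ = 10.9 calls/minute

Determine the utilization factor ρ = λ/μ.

Server utilization: ρ = λ/μ
ρ = 5.8/10.9 = 0.5321
The server is busy 53.21% of the time.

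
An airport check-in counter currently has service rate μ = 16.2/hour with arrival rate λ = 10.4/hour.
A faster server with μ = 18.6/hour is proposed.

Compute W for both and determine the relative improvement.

System 1: ρ₁ = 10.4/16.2 = 0.6420, W₁ = 1/(16.2-10.4) = 0.17241
System 2: ρ₂ = 10.4/18.6 = 0.5591, W₂ = 1/(18.6-10.4) = 0.12195
Improvement: (W₁-W₂)/W₁ = (0.17241-0.12195)/0.17241 = 29.27%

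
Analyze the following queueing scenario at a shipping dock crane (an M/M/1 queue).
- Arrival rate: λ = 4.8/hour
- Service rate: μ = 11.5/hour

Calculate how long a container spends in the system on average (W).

First, compute utilization: ρ = λ/μ = 4.8/11.5 = 0.4174
For M/M/1: W = 1/(μ-λ)
W = 1/(11.5-4.8) = 1/6.70
W = 0.1493 hours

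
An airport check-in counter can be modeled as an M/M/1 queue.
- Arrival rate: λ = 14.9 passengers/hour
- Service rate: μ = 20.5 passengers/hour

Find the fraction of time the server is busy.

Server utilization: ρ = λ/μ
ρ = 14.9/20.5 = 0.7268
The server is busy 72.68% of the time.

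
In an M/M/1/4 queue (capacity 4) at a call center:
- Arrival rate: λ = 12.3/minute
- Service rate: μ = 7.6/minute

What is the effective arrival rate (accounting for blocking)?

ρ = λ/μ = 12.3/7.6 = 1.61842
P₀ = (1-ρ)/(1-ρ^(K+1)) = (1-1.61842)/(1-1.61842^5) = -0.6184/-10.1034 = 0.06121
P_K = P₀×ρ^K = 0.06121 × 1.61842^4 = 0.06121 × 6.8606 = 0.4199
λ_eff = λ(1-P_K) = 12.3 × (1 - 0.419934) = 12.3 × 0.580066 = 7.1348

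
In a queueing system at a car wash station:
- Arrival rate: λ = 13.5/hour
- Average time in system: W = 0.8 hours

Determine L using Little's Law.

Little's Law: L = λW
L = 13.5 × 0.8 = 10.8000 cars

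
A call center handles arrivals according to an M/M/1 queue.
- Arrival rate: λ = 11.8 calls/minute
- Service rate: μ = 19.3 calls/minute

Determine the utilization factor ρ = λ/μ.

Server utilization: ρ = λ/μ
ρ = 11.8/19.3 = 0.6114
The server is busy 61.14% of the time.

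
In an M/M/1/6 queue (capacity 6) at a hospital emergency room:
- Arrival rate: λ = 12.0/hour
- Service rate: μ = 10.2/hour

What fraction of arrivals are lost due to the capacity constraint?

ρ = λ/μ = 12.0/10.2 = 1.17647
P₀ = (1-ρ)/(1-ρ^(K+1)) = (1-1.17647)/(1-1.17647^7) = -0.176470/-2.11936 = 0.08327
P_K = P₀×ρ^K = 0.08327 × 1.17647^6 = 0.08327 × 2.6515 = 0.2208
Blocking probability = 22.08%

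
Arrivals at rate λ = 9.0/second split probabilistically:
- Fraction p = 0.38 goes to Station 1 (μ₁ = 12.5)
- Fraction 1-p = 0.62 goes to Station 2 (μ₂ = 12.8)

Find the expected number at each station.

Effective rates: λ₁ = 9.0×0.38 = 3.42, λ₂ = 9.0×0.62 = 5.58
Station 1: ρ₁ = 3.42/12.5 = 0.2736, L₁ = ρ₁/(1-ρ₁) = 0.2736/(1-0.2736) = 0.3767
Station 2: ρ₂ = 5.58/12.8 = 0.43594, L₂ = ρ₂/(1-ρ₂) = 0.43594/(1-0.43594) = 0.7729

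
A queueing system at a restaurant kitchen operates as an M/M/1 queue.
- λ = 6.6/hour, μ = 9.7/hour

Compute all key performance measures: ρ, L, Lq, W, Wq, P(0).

Step 1: ρ = λ/μ = 6.6/9.7 = 0.6804
Step 2: L = λ/(μ-λ) = 6.6/3.10 = 2.1290
Step 3: Lq = λ²/(μ(μ-λ)) = 43.56/(9.7×3.10) = 1.4486
Step 4: W = 1/(μ-λ) = 1/3.10 = 0.32258
Step 5: Wq = λ/(μ(μ-λ)) = 6.6/(9.7×3.10) = 0.2195
Step 6: P(0) = 1-ρ = 0.3196
Verify: L = λW = 6.6×0.32258 = 2.1290 ✔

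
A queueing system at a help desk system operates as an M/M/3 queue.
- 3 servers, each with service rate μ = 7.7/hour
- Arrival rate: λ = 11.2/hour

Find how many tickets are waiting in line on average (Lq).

Traffic intensity: ρ = λ/(cμ) = 11.2/(3×7.7) = 0.4848
Since ρ = 0.4848 < 1, system is stable.
Offered load a = λ/μ = cρ = 11.2/7.7 = 1.4545
P₀ = [ Σₙ₌₀^2 aⁿ/n! + a^3/(3!(1-ρ)) ]⁻¹
Σ = a^0/0! + a^1/1! + a^2/2! = 1.0000 + 1.4545 + 1.0579 = 3.5124
a^3/(3!(1-ρ)) = 3.0774/(6 × 0.51515) = 0.9956
P₀ = 1/(3.5124 + 0.9956) = 0.2218
Lq = P₀·a^3·ρ / (3!(1-ρ)²) = 0.22183 × 3.0774 × 0.48485 / (6 × 0.26538) = 0.2079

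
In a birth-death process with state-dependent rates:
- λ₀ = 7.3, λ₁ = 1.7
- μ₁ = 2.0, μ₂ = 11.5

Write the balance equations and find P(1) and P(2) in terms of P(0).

Balance equations:
State 0: λ₀P₀ = μ₁P₁ → P₁ = (λ₀/μ₁)P₀ = (7.3/2.0)P₀ = 3.6500P₀
State 1: P₂ = (λ₀λ₁)/(μ₁μ₂)P₀ = (7.3×1.7)/(2.0×11.5)P₀ = 0.5396P₀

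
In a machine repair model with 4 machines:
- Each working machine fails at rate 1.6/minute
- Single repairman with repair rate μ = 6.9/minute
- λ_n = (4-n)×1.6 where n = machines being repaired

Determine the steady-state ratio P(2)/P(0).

P(2)/P(0) = ∏_{i=0}^{2-1} λ_i/μ_{i+1}
= (4-0)×1.6/6.9 × (4-1)×1.6/6.9
= 0.6452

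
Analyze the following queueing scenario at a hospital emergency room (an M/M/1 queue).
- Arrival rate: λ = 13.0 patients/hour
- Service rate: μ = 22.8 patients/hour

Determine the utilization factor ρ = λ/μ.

Server utilization: ρ = λ/μ
ρ = 13.0/22.8 = 0.5702
The server is busy 57.02% of the time.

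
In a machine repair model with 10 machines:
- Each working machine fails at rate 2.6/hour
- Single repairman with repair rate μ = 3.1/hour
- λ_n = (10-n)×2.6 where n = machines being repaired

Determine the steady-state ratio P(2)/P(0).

P(2)/P(0) = ∏_{i=0}^{2-1} λ_i/μ_{i+1}
= (10-0)×2.6/3.1 × (10-1)×2.6/3.1
= 63.3091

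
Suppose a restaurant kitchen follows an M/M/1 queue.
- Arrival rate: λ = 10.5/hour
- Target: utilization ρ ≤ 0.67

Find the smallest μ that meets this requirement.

ρ = λ/μ, so μ = λ/ρ
μ ≥ 10.5/0.67 = 15.6716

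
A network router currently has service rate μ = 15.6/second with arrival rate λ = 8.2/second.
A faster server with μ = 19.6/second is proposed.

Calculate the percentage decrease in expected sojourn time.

System 1: ρ₁ = 8.2/15.6 = 0.5256, W₁ = 1/(15.6-8.2) = 0.13514
System 2: ρ₂ = 8.2/19.6 = 0.4184, W₂ = 1/(19.6-8.2) = 0.087719
Improvement: (W₁-W₂)/W₁ = (0.13514-0.087719)/0.13514 = 35.09%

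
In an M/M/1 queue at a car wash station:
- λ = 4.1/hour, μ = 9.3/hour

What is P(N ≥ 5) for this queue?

ρ = λ/μ = 4.1/9.3 = 0.44086
P(N ≥ n) = ρⁿ
P(N ≥ 5) = 0.44086^5
P(N ≥ 5) = 0.01665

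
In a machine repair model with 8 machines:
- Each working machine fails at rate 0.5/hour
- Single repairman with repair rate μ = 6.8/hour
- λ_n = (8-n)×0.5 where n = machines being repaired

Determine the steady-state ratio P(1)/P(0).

P(1)/P(0) = ∏_{i=0}^{1-1} λ_i/μ_{i+1}
= (8-0)×0.5/6.8
= 0.5882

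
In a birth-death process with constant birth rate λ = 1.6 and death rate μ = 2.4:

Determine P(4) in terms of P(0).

For constant rates: P(n)/P(0) = (λ/μ)^n
P(4)/P(0) = (1.6/2.4)^4 = 0.66667^4 = 0.1975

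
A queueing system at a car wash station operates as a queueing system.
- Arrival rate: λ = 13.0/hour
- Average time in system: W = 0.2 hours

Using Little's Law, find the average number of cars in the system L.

Little's Law: L = λW
L = 13.0 × 0.2 = 2.6000 cars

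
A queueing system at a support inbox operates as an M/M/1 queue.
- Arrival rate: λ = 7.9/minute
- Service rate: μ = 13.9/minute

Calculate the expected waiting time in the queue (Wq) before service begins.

First, compute utilization: ρ = λ/μ = 7.9/13.9 = 0.5683
For M/M/1: Wq = λ/(μ(μ-λ))
Wq = 7.9/(13.9 × (13.9-7.9))
Wq = 7.9/(13.9 × 6.00)
Wq = 0.09472 minutes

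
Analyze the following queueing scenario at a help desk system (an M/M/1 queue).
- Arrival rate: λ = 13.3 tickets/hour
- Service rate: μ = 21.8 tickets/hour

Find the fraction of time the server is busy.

Server utilization: ρ = λ/μ
ρ = 13.3/21.8 = 0.6101
The server is busy 61.01% of the time.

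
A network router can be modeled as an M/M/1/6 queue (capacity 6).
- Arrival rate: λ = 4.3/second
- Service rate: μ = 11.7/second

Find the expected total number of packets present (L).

ρ = λ/μ = 4.3/11.7 = 0.3675
P₀ = (1-ρ)/(1-ρ^(K+1)) = (1-0.3675)/(1-0.3675^7) = 0.6325/0.9991 = 0.6331
P_K = P₀×ρ^K = 0.63307 × 0.3675^6 = 0.63307 × 0.0024635 = 0.001560
L = ρ[1 - (K+1)ρ^K + Kρ^(K+1)] / [(1-ρ)(1-ρ^(K+1))]
L = 0.3675 × (1 - 7×0.002463 + 6×0.0009053) / ((1 - 0.3675) × (1 - 0.0009053)) = 0.5747 packets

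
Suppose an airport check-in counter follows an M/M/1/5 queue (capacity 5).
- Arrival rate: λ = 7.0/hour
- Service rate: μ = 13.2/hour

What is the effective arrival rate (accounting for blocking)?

ρ = λ/μ = 7.0/13.2 = 0.530303
P₀ = (1-ρ)/(1-ρ^(K+1)) = (1-0.530303)/(1-0.530303^6) = 0.4697/0.9778 = 0.4804
P_K = P₀×ρ^K = 0.4804 × 0.530303^5 = 0.4804 × 0.04194 = 0.02015
λ_eff = λ(1-P_K) = 7.0 × (1 - 0.02015) = 7.0 × 0.97985 = 6.8590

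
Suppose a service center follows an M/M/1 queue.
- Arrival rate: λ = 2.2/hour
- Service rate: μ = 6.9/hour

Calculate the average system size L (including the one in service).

ρ = λ/μ = 2.2/6.9 = 0.3188
For M/M/1: L = λ/(μ-λ)
L = 2.2/(6.9-2.2) = 2.2/4.70
L = 0.4681 customers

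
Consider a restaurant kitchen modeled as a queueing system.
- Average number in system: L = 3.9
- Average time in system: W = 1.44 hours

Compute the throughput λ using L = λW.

Little's Law: L = λW, so λ = L/W
λ = 3.9/1.44 = 2.7083 orders/hour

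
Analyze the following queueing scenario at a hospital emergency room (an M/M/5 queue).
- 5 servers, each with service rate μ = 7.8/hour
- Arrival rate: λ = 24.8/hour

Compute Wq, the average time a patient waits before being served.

Traffic intensity: ρ = λ/(cμ) = 24.8/(5×7.8) = 0.6359
Since ρ = 0.6359 < 1, system is stable.
Offered load a = λ/μ = cρ = 24.8/7.8 = 3.1795
P₀ = [ Σₙ₌₀^4 aⁿ/n! + a^5/(5!(1-ρ)) ]⁻¹
Σ = a^0/0! + a^1/1! + a^2/2! + a^3/3! + a^4/4! = 1.000000 + 3.179487 + 5.054569 + 5.356979 + 4.258112 = 18.8491
a^5/(5!(1-ρ)) = 324.9267/(120 × 0.364103) = 7.4367
P₀ = 1/(18.8491 + 7.4367) = 0.03804
Lq = P₀·a^5·ρ / (5!(1-ρ)²) = 0.038043 × 324.9267 × 0.63590 / (120 × 0.13257) = 0.4941
Wq = Lq/λ = 0.4941/24.8 = 0.01992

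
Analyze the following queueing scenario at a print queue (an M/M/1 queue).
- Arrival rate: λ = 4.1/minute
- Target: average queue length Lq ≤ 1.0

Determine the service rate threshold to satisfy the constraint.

For M/M/1: Lq = λ²/(μ(μ-λ))
Need Lq ≤ 1.0, i.e. μ(μ-λ) ≥ λ²/1.0
μ² - 4.1μ - 16.81/1.0 ≥ 0  →  μ² - 4.1μ - 16.8100 ≥ 0
Quadratic formula (positive root): μ = [λ + √(λ² + 4×16.8100)]/2
Discriminant: 16.81 + 4×16.8100 = 84.0500, √84.0500 = 9.1679
μ ≥ (4.1 + 9.1679)/2 = 6.6339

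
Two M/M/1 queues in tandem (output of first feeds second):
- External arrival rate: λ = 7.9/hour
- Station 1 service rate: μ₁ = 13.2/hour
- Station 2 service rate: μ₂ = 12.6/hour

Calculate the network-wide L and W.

By Jackson's theorem, each station behaves as independent M/M/1.
Station 1: ρ₁ = 7.9/13.2 = 0.5985, L₁ = ρ₁/(1-ρ₁) = λ/(μ₁-λ) = 7.9/5.30 = 1.49057
Station 2: ρ₂ = 7.9/12.6 = 0.6270, L₂ = ρ₂/(1-ρ₂) = λ/(μ₂-λ) = 7.9/4.70 = 1.68085
Total: L = L₁ + L₂ = 1.49057 + 1.68085 = 3.1714
W = L/λ = 3.1714/7.9 = 0.4014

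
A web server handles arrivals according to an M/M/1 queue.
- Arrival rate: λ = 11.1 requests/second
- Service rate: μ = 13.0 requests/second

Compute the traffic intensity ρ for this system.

Server utilization: ρ = λ/μ
ρ = 11.1/13.0 = 0.8538
The server is busy 85.38% of the time.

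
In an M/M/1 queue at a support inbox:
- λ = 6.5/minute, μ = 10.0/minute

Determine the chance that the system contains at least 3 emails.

ρ = λ/μ = 6.5/10.0 = 0.6500
P(N ≥ n) = ρⁿ
P(N ≥ 3) = 0.6500^3
P(N ≥ 3) = 0.2746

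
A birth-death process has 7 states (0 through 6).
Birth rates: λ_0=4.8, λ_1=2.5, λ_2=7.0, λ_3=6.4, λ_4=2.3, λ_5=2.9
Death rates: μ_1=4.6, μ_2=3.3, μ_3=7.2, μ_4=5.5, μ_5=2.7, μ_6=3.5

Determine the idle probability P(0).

Ratios P(n)/P(0) = (λ₀···λₙ₋₁)/(μ₁···μₙ):
P(1)/P(0) = (4.8)/(4.6) = 1.0435
P(2)/P(0) = (4.8×2.5)/(4.6×3.3) = 0.7905
P(3)/P(0) = (4.8×2.5×7.0)/(4.6×3.3×7.2) = 0.7686
P(4)/P(0) = (4.8×2.5×7.0×6.4)/(4.6×3.3×7.2×5.5) = 0.8943
P(5)/P(0) = (4.8×2.5×7.0×6.4×2.3)/(4.6×3.3×7.2×5.5×2.7) = 0.7618
P(6)/P(0) = (4.8×2.5×7.0×6.4×2.3×2.9)/(4.6×3.3×7.2×5.5×2.7×3.5) = 0.6312

Normalization: ∑ P(n) = 1
P(0) × (1.0000 + 1.0435 + 0.7905 + 0.7686 + 0.8943 + 0.7618 + 0.6312) = 1
P(0) × 5.8899 = 1
P(0) = 1/5.8899 = 0.1698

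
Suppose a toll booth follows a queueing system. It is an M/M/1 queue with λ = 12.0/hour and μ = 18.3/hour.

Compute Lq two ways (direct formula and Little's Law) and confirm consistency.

Method 1 (direct): Lq = λ²/(μ(μ-λ)) = 144.00/(18.3 × 6.30) = 1.2490

Method 2 (Little's Law):
W = 1/(μ-λ) = 1/6.30 = 0.15873
Wq = W - 1/μ = 0.15873 - 0.054645 = 0.104085
Lq = λWq = 12.0 × 0.104085 = 1.2490 ✔ (matches Method 1)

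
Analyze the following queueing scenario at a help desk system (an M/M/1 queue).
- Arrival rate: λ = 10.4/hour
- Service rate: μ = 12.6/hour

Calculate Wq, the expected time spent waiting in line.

First, compute utilization: ρ = λ/μ = 10.4/12.6 = 0.8254
For M/M/1: Wq = λ/(μ(μ-λ))
Wq = 10.4/(12.6 × (12.6-10.4))
Wq = 10.4/(12.6 × 2.20)
Wq = 0.3752 hours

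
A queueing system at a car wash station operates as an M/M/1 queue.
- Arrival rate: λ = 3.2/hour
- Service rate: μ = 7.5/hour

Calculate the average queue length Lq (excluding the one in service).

ρ = λ/μ = 3.2/7.5 = 0.4267
For M/M/1: Lq = λ²/(μ(μ-λ))
Lq = 10.24/(7.5 × 4.30)
Lq = 0.3175 cars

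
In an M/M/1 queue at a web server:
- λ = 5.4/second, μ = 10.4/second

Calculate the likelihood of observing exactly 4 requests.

ρ = λ/μ = 5.4/10.4 = 0.5192
P(n) = (1-ρ)ρⁿ
P(4) = (1-0.5192) × 0.5192^4
P(4) = 0.4808 × 0.07267
P(4) = 0.03494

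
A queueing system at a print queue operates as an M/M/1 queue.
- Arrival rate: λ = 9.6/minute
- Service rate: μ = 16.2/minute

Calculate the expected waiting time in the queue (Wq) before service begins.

First, compute utilization: ρ = λ/μ = 9.6/16.2 = 0.5926
For M/M/1: Wq = λ/(μ(μ-λ))
Wq = 9.6/(16.2 × (16.2-9.6))
Wq = 9.6/(16.2 × 6.60)
Wq = 0.08979 minutes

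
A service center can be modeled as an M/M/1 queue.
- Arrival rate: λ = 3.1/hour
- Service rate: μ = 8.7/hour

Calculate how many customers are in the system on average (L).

ρ = λ/μ = 3.1/8.7 = 0.3563
For M/M/1: L = λ/(μ-λ)
L = 3.1/(8.7-3.1) = 3.1/5.60
L = 0.5536 customers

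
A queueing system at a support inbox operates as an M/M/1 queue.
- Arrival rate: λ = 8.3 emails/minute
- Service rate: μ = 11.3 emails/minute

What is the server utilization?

Server utilization: ρ = λ/μ
ρ = 8.3/11.3 = 0.7345
The server is busy 73.45% of the time.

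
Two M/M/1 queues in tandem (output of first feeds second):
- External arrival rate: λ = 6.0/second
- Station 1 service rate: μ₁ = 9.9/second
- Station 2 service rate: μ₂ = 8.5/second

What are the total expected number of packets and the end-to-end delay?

By Jackson's theorem, each station behaves as independent M/M/1.
Station 1: ρ₁ = 6.0/9.9 = 0.6061, L₁ = ρ₁/(1-ρ₁) = λ/(μ₁-λ) = 6.0/3.90 = 1.5385
Station 2: ρ₂ = 6.0/8.5 = 0.7059, L₂ = ρ₂/(1-ρ₂) = λ/(μ₂-λ) = 6.0/2.50 = 2.4000
Total: L = L₁ + L₂ = 1.5385 + 2.4000 = 3.9385
W = L/λ = 3.9385/6.0 = 0.6564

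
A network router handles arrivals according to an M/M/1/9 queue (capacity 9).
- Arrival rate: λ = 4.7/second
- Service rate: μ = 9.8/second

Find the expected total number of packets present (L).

ρ = λ/μ = 4.7/9.8 = 0.47959
P₀ = (1-ρ)/(1-ρ^(K+1)) = (1-0.47959)/(1-0.47959^10) = 0.5204/0.9994 = 0.5207
P_K = P₀×ρ^K = 0.52075 × 0.47959^9 = 0.52075 × 0.0013422 = 0.0006990
L = ρ[1 - (K+1)ρ^K + Kρ^(K+1)] / [(1-ρ)(1-ρ^(K+1))]
L = 0.47959 × (1 - 10×0.001342 + 9×0.0006437) / ((1 - 0.47959) × (1 - 0.0006437)) = 0.9151 packets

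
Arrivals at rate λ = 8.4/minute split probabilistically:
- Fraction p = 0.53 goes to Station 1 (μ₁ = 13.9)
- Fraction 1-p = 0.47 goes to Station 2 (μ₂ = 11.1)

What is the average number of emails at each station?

Effective rates: λ₁ = 8.4×0.53 = 4.452, λ₂ = 8.4×0.47 = 3.948
Station 1: ρ₁ = 4.452/13.9 = 0.3203, L₁ = ρ₁/(1-ρ₁) = 0.3203/(1-0.3203) = 0.4712
Station 2: ρ₂ = 3.948/11.1 = 0.35568, L₂ = ρ₂/(1-ρ₂) = 0.35568/(1-0.35568) = 0.5520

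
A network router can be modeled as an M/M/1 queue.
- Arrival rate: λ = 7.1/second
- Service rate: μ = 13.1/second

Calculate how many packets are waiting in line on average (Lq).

ρ = λ/μ = 7.1/13.1 = 0.5420
For M/M/1: Lq = λ²/(μ(μ-λ))
Lq = 50.41/(13.1 × 6.00)
Lq = 0.6413 packets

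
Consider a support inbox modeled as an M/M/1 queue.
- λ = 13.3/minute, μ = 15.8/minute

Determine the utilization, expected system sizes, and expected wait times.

Step 1: ρ = λ/μ = 13.3/15.8 = 0.8418
Step 2: L = λ/(μ-λ) = 13.3/2.50 = 5.3200
Step 3: Lq = λ²/(μ(μ-λ)) = 176.89/(15.8×2.50) = 4.4782
Step 4: W = 1/(μ-λ) = 1/2.50 = 0.4000
Step 5: Wq = λ/(μ(μ-λ)) = 13.3/(15.8×2.50) = 0.3367
Step 6: P(0) = 1-ρ = 0.1582
Verify: L = λW = 13.3×0.4000 = 5.3200 ✔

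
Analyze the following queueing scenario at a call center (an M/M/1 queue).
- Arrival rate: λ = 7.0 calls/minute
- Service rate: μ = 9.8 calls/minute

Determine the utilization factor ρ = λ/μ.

Server utilization: ρ = λ/μ
ρ = 7.0/9.8 = 0.7143
The server is busy 71.43% of the time.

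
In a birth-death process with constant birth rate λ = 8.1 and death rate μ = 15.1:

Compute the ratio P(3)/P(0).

For constant rates: P(n)/P(0) = (λ/μ)^n
P(3)/P(0) = (8.1/15.1)^3 = 0.53642^3 = 0.1544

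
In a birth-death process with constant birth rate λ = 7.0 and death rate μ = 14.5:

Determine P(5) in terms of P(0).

For constant rates: P(n)/P(0) = (λ/μ)^n
P(5)/P(0) = (7.0/14.5)^5 = 0.48276^5 = 0.02622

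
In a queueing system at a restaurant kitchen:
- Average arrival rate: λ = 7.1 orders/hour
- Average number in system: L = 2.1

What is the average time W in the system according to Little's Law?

Little's Law: L = λW, so W = L/λ
W = 2.1/7.1 = 0.2958 hours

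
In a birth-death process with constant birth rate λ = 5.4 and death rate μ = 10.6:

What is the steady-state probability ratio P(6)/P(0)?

For constant rates: P(n)/P(0) = (λ/μ)^n
P(6)/P(0) = (5.4/10.6)^6 = 0.50943^6 = 0.01748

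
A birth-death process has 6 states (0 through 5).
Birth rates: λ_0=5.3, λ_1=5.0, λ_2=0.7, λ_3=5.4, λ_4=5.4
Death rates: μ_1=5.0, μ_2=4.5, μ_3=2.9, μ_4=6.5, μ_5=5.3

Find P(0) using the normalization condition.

Ratios P(n)/P(0) = (λ₀···λₙ₋₁)/(μ₁···μₙ):
P(1)/P(0) = (5.3)/(5.0) = 1.0600
P(2)/P(0) = (5.3×5.0)/(5.0×4.5) = 1.1778
P(3)/P(0) = (5.3×5.0×0.7)/(5.0×4.5×2.9) = 0.2843
P(4)/P(0) = (5.3×5.0×0.7×5.4)/(5.0×4.5×2.9×6.5) = 0.2362
P(5)/P(0) = (5.3×5.0×0.7×5.4×5.4)/(5.0×4.5×2.9×6.5×5.3) = 0.2406

Normalization: ∑ P(n) = 1
P(0) × (1.0000 + 1.0600 + 1.1778 + 0.2843 + 0.2362 + 0.2406) = 1
P(0) × 3.9989 = 1
P(0) = 1/3.9989 = 0.2501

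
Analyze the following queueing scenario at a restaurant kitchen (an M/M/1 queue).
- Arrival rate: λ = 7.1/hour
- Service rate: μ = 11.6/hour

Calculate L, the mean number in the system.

ρ = λ/μ = 7.1/11.6 = 0.6121
For M/M/1: L = λ/(μ-λ)
L = 7.1/(11.6-7.1) = 7.1/4.50
L = 1.5778 orders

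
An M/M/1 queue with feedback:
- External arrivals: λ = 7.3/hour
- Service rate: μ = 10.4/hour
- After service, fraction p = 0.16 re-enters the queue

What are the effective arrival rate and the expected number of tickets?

Effective arrival rate: λ_eff = λ/(1-p) = 7.3/(1-0.16) = 7.3/0.84 = 8.69048
ρ = λ_eff/μ = 8.69048/10.4 = 0.835623
L = ρ/(1-ρ) = 0.835623/(1-0.835623) = 5.0836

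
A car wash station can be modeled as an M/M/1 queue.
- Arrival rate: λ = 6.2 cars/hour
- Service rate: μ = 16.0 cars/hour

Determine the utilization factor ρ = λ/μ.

Server utilization: ρ = λ/μ
ρ = 6.2/16.0 = 0.3875
The server is busy 38.75% of the time.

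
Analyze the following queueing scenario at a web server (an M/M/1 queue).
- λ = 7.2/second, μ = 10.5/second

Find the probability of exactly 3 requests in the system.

ρ = λ/μ = 7.2/10.5 = 0.6857
P(n) = (1-ρ)ρⁿ
P(3) = (1-0.6857) × 0.6857^3
P(3) = 0.3143 × 0.3224
P(3) = 0.1013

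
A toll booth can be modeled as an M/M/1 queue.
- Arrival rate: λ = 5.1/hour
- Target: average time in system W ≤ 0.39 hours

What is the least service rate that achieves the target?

For M/M/1: W = 1/(μ-λ)
Need W ≤ 0.39, so 1/(μ-λ) ≤ 0.39
μ - λ ≥ 1/0.39 = 2.5641
μ ≥ 5.1 + 2.5641 = 7.6641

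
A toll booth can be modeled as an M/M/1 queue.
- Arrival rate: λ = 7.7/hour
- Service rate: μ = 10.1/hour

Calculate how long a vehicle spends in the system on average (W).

First, compute utilization: ρ = λ/μ = 7.7/10.1 = 0.7624
For M/M/1: W = 1/(μ-λ)
W = 1/(10.1-7.7) = 1/2.40
W = 0.4167 hours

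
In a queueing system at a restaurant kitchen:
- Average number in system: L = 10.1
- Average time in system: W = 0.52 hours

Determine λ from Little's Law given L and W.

Little's Law: L = λW, so λ = L/W
λ = 10.1/0.52 = 19.4231 orders/hour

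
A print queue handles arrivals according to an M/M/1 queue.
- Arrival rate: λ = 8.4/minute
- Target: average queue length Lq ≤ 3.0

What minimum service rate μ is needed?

For M/M/1: Lq = λ²/(μ(μ-λ))
Need Lq ≤ 3.0, i.e. μ(μ-λ) ≥ λ²/3.0
μ² - 8.4μ - 70.56/3.0 ≥ 0  →  μ² - 8.4μ - 23.5200 ≥ 0
Quadratic formula (positive root): μ = [λ + √(λ² + 4×23.5200)]/2
Discriminant: 70.56 + 4×23.5200 = 164.6400, √164.6400 = 12.8312
μ ≥ (8.4 + 12.8312)/2 = 10.6156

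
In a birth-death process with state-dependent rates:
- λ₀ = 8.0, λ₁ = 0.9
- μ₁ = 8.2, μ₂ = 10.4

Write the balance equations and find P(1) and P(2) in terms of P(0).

Balance equations:
State 0: λ₀P₀ = μ₁P₁ → P₁ = (λ₀/μ₁)P₀ = (8.0/8.2)P₀ = 0.9756P₀
State 1: P₂ = (λ₀λ₁)/(μ₁μ₂)P₀ = (8.0×0.9)/(8.2×10.4)P₀ = 0.08443P₀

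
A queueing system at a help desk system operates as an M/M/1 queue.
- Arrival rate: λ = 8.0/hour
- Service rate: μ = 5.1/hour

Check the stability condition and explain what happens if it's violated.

Stability requires ρ = λ/(cμ) < 1
ρ = 8.0/(1 × 5.1) = 8.0/5.10 = 1.5686
Since 1.5686 ≥ 1, the system is UNSTABLE.
Queue grows without bound. Need μ > λ = 8.0.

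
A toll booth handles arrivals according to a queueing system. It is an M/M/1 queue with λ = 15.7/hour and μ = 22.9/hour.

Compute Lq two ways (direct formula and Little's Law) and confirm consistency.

Method 1 (direct): Lq = λ²/(μ(μ-λ)) = 246.49/(22.9 × 7.20) = 1.4950

Method 2 (Little's Law):
W = 1/(μ-λ) = 1/7.20 = 0.13889
Wq = W - 1/μ = 0.13889 - 0.043668 = 0.09522
Lq = λWq = 15.7 × 0.09522 = 1.4950 ✔ (matches Method 1)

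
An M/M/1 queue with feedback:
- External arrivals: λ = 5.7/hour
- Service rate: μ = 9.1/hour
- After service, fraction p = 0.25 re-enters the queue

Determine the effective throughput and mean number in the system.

Effective arrival rate: λ_eff = λ/(1-p) = 5.7/(1-0.25) = 5.7/0.75 = 7.6000
ρ = λ_eff/μ = 7.6000/9.1 = 0.835165
L = ρ/(1-ρ) = 0.835165/(1-0.835165) = 5.0667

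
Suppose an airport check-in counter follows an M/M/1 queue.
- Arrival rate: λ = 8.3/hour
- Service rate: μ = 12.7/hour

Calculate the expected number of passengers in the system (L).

ρ = λ/μ = 8.3/12.7 = 0.6535
For M/M/1: L = λ/(μ-λ)
L = 8.3/(12.7-8.3) = 8.3/4.40
L = 1.8864 passengers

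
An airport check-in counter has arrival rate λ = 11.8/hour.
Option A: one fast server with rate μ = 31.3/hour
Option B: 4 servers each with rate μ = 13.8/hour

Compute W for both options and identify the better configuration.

Option A: single server μ = 31.3 (M/M/1)
  ρ_A = 11.8/31.3 = 0.3770
  W_A = 1/(μ-λ) = 1/(31.3-11.8) = 1/19.50 = 0.05128

Option B: 4 servers μ = 13.8 (M/M/4)
  ρ_B = λ/(cμ) = 11.8/(4×13.8) = 0.2138
  Offered load a = λ/μ = cρ = 11.8/13.8 = 0.8551
  P₀ = [ Σₙ₌₀^3 aⁿ/n! + a^4/(4!(1-ρ)) ]⁻¹
  Σ = a^0/0! + a^1/1! + a^2/2! + a^3/3! = 1.0000 + 0.85507 + 0.36557 + 0.10420 = 2.3248
  a^4/(4!(1-ρ)) = 0.5346/(24 × 0.7862) = 0.02833
  P₀ = 1/(2.3248 + 0.02833) = 0.4250
  Lq = P₀·a^4·ρ / (4!(1-ρ)²) = 0.42496 × 0.53458 × 0.21377 / (24 × 0.61816) = 0.003273
  Wq_B = Lq/λ = 0.003273/11.8 = 0.0002774
  W_B = Wq_B + 1/μ = 0.0002774 + 0.07246 = 0.07274

Since W_A = 0.05128 < W_B = 0.07274, Option A (single fast server) has the shorter time in system.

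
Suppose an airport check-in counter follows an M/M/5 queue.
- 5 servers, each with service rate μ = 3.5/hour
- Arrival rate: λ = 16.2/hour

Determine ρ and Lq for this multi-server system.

Traffic intensity: ρ = λ/(cμ) = 16.2/(5×3.5) = 0.9257
Since ρ = 0.9257 < 1, system is stable.
Offered load a = λ/μ = cρ = 16.2/3.5 = 4.6286
P₀ = [ Σₙ₌₀^4 aⁿ/n! + a^5/(5!(1-ρ)) ]⁻¹
Σ = a^0/0! + a^1/1! + a^2/2! + a^3/3! + a^4/4! = 1.0000 + 4.6286 + 10.7118 + 16.5268 + 19.1239 = 51.9911
a^5/(5!(1-ρ)) = 2124.3929/(120 × 0.07428571) = 238.3133
P₀ = 1/(51.9911 + 238.3133) = 0.003445
Lq = P₀·a^5·ρ / (5!(1-ρ)²) = 0.0034447 × 2124.3929 × 0.92571 / (120 × 0.0055184) = 10.2298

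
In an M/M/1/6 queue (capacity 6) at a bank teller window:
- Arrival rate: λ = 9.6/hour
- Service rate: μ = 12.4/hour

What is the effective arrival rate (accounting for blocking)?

ρ = λ/μ = 9.6/12.4 = 0.7742
P₀ = (1-ρ)/(1-ρ^(K+1)) = (1-0.7742)/(1-0.7742^7) = 0.2258/0.8333 = 0.2710
P_K = P₀×ρ^K = 0.2710 × 0.7742^6 = 0.2710 × 0.2153 = 0.05835
λ_eff = λ(1-P_K) = 9.6 × (1 - 0.05835) = 9.6 × 0.94165 = 9.0398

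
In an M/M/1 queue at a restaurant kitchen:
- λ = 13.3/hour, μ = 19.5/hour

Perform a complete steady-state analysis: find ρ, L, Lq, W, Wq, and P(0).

Step 1: ρ = λ/μ = 13.3/19.5 = 0.6821
Step 2: L = λ/(μ-λ) = 13.3/6.20 = 2.1452
Step 3: Lq = λ²/(μ(μ-λ)) = 176.89/(19.5×6.20) = 1.4631
Step 4: W = 1/(μ-λ) = 1/6.20 = 0.16129
Step 5: Wq = λ/(μ(μ-λ)) = 13.3/(19.5×6.20) = 0.1100
Step 6: P(0) = 1-ρ = 0.3179
Verify: L = λW = 13.3×0.16129 = 2.1452 ✔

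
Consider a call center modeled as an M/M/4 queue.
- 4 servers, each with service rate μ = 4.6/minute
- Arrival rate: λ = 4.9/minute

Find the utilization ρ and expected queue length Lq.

Traffic intensity: ρ = λ/(cμ) = 4.9/(4×4.6) = 0.2663
Since ρ = 0.2663 < 1, system is stable.
Offered load a = λ/μ = cρ = 4.9/4.6 = 1.0652
P₀ = [ Σₙ₌₀^3 aⁿ/n! + a^4/(4!(1-ρ)) ]⁻¹
Σ = a^0/0! + a^1/1! + a^2/2! + a^3/3! = 1.0000 + 1.0652 + 0.56734 + 0.20145 = 2.8340
a^4/(4!(1-ρ)) = 1.2875/(24 × 0.7337) = 0.07312
P₀ = 1/(2.8340 + 0.07312) = 0.3440
Lq = P₀·a^4·ρ / (4!(1-ρ)²) = 0.3440 × 1.2875 × 0.2663 / (24 × 0.5383) = 0.009129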